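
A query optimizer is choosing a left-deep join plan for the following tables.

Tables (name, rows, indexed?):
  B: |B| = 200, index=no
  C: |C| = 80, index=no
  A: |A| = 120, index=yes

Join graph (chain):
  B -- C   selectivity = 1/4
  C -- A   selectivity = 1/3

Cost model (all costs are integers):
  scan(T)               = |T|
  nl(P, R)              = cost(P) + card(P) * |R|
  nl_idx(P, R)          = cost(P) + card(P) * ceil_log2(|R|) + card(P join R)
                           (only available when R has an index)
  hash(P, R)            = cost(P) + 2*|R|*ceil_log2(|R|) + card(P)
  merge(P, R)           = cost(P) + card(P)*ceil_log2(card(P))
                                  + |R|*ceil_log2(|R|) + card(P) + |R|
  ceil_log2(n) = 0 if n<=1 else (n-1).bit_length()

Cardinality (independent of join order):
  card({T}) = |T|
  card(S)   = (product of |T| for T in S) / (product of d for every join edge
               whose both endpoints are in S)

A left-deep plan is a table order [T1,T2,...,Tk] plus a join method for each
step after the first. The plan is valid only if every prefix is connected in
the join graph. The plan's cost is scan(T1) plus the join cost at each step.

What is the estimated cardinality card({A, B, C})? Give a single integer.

160000

Tables in S: A(120), B(200), C(80)
Edges inside S: B-C(d=4), C-A(d=3)
numerator = 120 * 200 * 80 = 1920000
denominator = 4 * 3 = 12
card(S) = 1920000 / 12 = 160000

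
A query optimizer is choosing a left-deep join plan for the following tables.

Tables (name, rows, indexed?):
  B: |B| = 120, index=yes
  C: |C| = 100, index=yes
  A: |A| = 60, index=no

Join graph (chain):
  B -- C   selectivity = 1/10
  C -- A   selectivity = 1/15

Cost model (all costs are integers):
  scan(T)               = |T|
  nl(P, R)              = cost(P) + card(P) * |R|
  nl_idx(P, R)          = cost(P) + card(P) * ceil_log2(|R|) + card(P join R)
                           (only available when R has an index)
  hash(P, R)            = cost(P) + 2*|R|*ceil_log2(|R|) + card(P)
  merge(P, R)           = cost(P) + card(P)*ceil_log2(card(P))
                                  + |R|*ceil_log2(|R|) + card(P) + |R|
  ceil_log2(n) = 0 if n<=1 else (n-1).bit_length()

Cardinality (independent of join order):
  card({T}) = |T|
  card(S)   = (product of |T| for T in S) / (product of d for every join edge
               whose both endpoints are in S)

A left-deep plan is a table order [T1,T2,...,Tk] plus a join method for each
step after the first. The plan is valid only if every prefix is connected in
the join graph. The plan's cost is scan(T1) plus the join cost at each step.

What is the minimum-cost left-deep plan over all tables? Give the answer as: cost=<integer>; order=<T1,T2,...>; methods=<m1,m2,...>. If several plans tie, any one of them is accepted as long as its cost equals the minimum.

cost=2960; order=A,C,B; methods=nl_idx,hash

Selinger DP (subsets sized 1..n):
  {B}: scan cost=120, card=120
  {C}: scan cost=100, card=100
  {A}: scan cost=60, card=60
  {BC}: card=1200; try (C,hash)→1640, (B,merge)→1860, (C,merge)→1880, (B,hash)→1880, (B,nl_idx)→2000, (C,nl_idx)→2160 …(+2); best=1640 via (C,hash)
  {AC}: card=400; try (C,nl_idx)→880, (A,hash)→920, (C,merge)→1280, (A,merge)→1320, (C,hash)→1520, (C,nl)→6060 …(+1); best=880 via (C,nl_idx)
  {ABC}: card=4800; try (B,hash)→2960, (A,hash)→3560, (B,merge)→5840, (B,nl_idx)→8480, (A,merge)→16460, (B,nl)→48880 …(+1); best=2960 via (B,hash)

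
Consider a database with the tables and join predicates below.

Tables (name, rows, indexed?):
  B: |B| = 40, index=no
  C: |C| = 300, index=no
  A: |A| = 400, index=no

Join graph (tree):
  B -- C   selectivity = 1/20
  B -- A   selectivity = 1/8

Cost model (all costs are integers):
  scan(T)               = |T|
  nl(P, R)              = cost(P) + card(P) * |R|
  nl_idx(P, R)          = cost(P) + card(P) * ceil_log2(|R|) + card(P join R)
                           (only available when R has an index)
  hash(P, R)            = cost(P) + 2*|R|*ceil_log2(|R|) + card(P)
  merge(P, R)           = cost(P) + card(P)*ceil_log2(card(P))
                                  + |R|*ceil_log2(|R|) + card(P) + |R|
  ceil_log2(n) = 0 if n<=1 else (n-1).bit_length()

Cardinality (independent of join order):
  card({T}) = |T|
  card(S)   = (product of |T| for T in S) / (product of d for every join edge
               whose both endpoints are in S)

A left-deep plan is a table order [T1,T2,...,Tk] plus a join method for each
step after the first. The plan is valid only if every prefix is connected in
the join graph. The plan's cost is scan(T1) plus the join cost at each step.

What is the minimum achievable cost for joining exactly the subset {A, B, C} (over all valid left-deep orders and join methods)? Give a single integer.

8680

Selinger DP over subsets of {A,B,C}:
  {B}: scan cost=40, card=40
  {C}: scan cost=300, card=300
  {A}: scan cost=400, card=400
  {BC}: card=600; try (B,hash)→1080, (C,merge)→3320, (B,merge)→3580, (C,hash)→5480, (C,nl)→12040, (B,nl)→12300; best=1080 via (B,hash)
  {AB}: card=2000; try (B,hash)→1280, (A,merge)→4320, (B,merge)→4680, (A,hash)→7280, (A,nl)→16040, (B,nl)→16400; best=1280 via (B,hash)
  {ABC}: card=30000; try (C,hash)→8680, (A,hash)→8880, (A,merge)→11680, (C,merge)→28280, (A,nl)→241080, (C,nl)→601280; best=8680 via (C,hash)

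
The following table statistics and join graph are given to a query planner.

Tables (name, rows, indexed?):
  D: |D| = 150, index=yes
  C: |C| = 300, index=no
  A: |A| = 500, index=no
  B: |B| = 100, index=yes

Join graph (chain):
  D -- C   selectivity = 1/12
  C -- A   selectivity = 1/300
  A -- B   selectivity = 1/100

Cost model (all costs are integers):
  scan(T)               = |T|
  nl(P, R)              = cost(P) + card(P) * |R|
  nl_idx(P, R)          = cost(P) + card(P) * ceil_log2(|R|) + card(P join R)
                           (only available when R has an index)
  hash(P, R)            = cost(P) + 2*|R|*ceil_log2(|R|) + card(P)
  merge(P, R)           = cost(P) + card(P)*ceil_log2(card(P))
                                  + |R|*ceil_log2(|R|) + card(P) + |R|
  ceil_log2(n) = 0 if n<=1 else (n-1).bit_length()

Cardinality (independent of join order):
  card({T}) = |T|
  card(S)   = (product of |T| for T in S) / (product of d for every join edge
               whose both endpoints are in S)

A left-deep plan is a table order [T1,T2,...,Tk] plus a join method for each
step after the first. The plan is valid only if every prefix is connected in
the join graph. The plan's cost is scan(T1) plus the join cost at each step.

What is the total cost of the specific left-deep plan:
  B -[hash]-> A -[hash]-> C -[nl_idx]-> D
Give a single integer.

25350

step 1: scan B: cost=100, card=100
step 2: join A via hash
    card(P join A) = 100*500/(100) = 500
    cost = 100 + 2*500*9 + 100 = 9200
step 3: join C via hash
    card(P join C) = 500*300/(300) = 500
    cost = 9200 + 2*300*9 + 500 = 15100
step 4: join D via nl_idx
    card(P join D) = 500*150/(12) = 6250
    cost = 15100 + 500*8 + 6250 = 25350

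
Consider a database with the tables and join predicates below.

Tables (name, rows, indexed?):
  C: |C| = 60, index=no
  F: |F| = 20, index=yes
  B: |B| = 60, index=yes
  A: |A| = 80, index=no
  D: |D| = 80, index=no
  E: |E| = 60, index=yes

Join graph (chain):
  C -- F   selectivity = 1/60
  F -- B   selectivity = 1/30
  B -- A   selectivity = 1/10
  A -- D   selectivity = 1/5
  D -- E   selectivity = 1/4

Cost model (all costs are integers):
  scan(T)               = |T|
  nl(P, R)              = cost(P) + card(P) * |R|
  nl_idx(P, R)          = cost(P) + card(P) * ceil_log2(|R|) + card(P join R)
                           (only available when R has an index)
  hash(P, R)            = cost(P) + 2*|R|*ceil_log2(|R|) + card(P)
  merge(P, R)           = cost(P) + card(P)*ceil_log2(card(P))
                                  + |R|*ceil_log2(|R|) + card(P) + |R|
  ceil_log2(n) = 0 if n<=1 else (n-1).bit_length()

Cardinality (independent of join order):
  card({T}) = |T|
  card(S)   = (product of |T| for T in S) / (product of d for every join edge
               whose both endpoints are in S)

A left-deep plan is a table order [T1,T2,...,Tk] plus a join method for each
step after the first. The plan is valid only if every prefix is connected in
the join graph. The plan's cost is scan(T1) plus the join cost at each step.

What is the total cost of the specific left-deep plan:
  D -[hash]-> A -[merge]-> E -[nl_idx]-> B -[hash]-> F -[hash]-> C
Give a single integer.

440380

step 1: scan D: cost=80, card=80
step 2: join A via hash
    card(P join A) = 80*80/(5) = 1280
    cost = 80 + 2*80*7 + 80 = 1280
step 3: join E via merge
    card(P join E) = 1280*60/(4) = 19200
    cost = 1280 + 1280*11 + 60*6 + 1280 + 60 = 17060
step 4: join B via nl_idx
    card(P join B) = 19200*60/(10) = 115200
    cost = 17060 + 19200*6 + 115200 = 247460
step 5: join F via hash
    card(P join F) = 115200*20/(30) = 76800
    cost = 247460 + 2*20*5 + 115200 = 362860
step 6: join C via hash
    card(P join C) = 76800*60/(60) = 76800
    cost = 362860 + 2*60*6 + 76800 = 440380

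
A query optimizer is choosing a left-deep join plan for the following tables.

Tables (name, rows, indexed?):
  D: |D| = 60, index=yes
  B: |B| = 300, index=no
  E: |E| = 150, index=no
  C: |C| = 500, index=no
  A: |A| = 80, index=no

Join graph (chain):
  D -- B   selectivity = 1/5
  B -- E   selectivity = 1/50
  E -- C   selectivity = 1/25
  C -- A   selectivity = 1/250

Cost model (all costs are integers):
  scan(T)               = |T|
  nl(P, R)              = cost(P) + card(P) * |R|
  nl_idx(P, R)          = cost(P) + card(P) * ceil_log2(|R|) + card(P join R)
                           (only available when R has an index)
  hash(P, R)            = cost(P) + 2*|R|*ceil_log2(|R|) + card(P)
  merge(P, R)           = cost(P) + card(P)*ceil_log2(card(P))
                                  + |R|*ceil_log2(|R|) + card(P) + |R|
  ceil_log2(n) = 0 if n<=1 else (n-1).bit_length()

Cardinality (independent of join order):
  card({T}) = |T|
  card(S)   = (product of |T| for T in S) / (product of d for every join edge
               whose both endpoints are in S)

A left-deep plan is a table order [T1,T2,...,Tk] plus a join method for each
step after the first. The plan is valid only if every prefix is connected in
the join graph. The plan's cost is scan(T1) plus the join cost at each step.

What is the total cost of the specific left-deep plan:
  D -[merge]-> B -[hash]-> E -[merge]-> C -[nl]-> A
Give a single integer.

17456480

step 1: scan D: cost=60, card=60
step 2: join B via merge
    card(P join B) = 60*300/(5) = 3600
    cost = 60 + 60*6 + 300*9 + 60 + 300 = 3480
step 3: join E via hash
    card(P join E) = 3600*150/(50) = 10800
    cost = 3480 + 2*150*8 + 3600 = 9480
step 4: join C via merge
    card(P join C) = 10800*500/(25) = 216000
    cost = 9480 + 10800*14 + 500*9 + 10800 + 500 = 176480
step 5: join A via nl
    card(P join A) = 216000*80/(250) = 69120
    cost = 176480 + 216000*80 = 17456480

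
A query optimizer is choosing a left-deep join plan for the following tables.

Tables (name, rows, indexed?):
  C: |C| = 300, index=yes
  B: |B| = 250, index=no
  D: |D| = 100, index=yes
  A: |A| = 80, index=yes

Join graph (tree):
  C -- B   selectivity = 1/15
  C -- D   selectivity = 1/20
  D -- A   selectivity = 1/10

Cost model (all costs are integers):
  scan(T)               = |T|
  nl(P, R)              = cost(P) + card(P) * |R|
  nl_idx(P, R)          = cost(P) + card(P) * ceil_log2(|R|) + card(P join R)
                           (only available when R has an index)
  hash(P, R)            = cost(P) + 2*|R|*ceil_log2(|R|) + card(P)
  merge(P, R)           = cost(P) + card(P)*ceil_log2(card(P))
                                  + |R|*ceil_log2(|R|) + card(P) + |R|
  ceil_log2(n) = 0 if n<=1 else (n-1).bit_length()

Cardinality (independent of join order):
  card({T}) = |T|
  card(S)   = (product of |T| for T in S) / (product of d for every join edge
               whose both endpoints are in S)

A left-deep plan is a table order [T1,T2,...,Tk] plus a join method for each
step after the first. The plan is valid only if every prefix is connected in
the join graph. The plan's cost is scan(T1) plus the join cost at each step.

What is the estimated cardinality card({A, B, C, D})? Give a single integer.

Tables in S: A(80), B(250), C(300), D(100)
Edges inside S: C-B(d=15), C-D(d=20), D-A(d=10)
numerator = 80 * 250 * 300 * 100 = 600000000
denominator = 15 * 20 * 10 = 3000
card(S) = 600000000 / 3000 = 200000

200000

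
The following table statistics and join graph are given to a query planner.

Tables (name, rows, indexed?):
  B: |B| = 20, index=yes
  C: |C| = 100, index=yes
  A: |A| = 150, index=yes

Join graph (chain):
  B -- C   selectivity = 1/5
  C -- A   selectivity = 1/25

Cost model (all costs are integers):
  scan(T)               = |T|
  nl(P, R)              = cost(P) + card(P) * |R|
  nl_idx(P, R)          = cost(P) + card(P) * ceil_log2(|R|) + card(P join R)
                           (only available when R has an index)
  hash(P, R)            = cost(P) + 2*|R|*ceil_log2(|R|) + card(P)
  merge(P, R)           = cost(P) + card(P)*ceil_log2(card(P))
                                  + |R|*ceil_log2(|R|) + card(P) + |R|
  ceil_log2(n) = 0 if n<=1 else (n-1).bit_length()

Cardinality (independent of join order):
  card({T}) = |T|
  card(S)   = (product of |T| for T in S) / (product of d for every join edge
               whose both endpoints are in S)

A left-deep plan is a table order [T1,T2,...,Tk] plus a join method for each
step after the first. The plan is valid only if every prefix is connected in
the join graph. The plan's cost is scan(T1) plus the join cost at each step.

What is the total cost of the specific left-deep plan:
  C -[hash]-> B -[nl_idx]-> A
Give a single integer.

6000

step 1: scan C: cost=100, card=100
step 2: join B via hash
    card(P join B) = 100*20/(5) = 400
    cost = 100 + 2*20*5 + 100 = 400
step 3: join A via nl_idx
    card(P join A) = 400*150/(25) = 2400
    cost = 400 + 400*8 + 2400 = 6000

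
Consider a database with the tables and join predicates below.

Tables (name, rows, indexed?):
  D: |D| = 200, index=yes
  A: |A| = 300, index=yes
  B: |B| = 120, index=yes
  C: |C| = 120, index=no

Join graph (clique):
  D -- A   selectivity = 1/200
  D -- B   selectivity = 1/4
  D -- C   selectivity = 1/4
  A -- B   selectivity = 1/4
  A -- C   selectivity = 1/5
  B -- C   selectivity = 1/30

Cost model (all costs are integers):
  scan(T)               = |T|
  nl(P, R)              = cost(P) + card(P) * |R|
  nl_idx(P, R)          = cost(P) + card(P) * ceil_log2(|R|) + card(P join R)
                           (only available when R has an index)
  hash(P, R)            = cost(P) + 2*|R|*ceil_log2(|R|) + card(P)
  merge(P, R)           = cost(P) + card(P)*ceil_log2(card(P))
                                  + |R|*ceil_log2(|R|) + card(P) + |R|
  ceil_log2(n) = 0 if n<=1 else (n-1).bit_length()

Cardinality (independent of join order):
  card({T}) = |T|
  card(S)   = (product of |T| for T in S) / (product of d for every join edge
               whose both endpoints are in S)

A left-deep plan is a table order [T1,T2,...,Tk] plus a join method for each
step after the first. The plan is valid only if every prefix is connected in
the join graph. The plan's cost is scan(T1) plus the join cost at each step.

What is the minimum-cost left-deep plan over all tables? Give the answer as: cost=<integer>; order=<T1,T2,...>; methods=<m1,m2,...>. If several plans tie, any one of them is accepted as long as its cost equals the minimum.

cost=7760; order=D,A,C,B; methods=nl_idx,hash,hash

Selinger DP (subsets sized 1..n):
  {D}: scan cost=200, card=200
  {A}: scan cost=300, card=300
  {B}: scan cost=120, card=120
  {C}: scan cost=120, card=120
  {AD}: card=300; try (A,nl_idx)→2300, (D,nl_idx)→3000, (D,hash)→3800, (A,merge)→5000, (D,merge)→5100, (A,hash)→5800 …(+2); best=2300 via (A,nl_idx)
  {BD}: card=6000; try (B,hash)→2080, (D,merge)→2880, (B,merge)→2960, (D,hash)→3440, (D,nl_idx)→7080, (B,nl_idx)→7600 …(+2); best=2080 via (B,hash)
  {CD}: card=6000; try (C,hash)→2080, (D,merge)→2880, (C,merge)→2960, (D,hash)→3440, (D,nl_idx)→7080, (D,nl)→24120 …(+1); best=2080 via (C,hash)
  {AB}: card=9000; try (B,hash)→2280, (A,merge)→4080, (B,merge)→4260, (A,hash)→5640, (A,nl_idx)→10200, (B,nl_idx)→11400 …(+2); best=2280 via (B,hash)
  {AC}: card=7200; try (C,hash)→2280, (A,merge)→4080, (C,merge)→4260, (A,hash)→5640, (A,nl_idx)→8400, (A,nl)→36120 …(+1); best=2280 via (C,hash)
  {BC}: card=480; try (B,nl_idx)→1440, (C,hash)→1920, (B,hash)→1920, (C,merge)→2040, (B,merge)→2040, (C,nl)→14520 …(+1); best=1440 via (B,nl_idx)
  {ABD}: card=2250; try (B,hash)→4280, (B,merge)→6260, (B,nl_idx)→6650, (A,hash)→13480, (D,hash)→14480, (B,nl)→38300 …(+6); best=4280 via (B,hash)
  {ACD}: card=1800; try (C,hash)→4280, (C,merge)→6260, (D,hash)→12680, (A,hash)→13480, (C,nl)→38300, (A,nl_idx)→57880 …(+5); best=4280 via (C,hash)
  {BCD}: card=6000; try (D,hash)→5120, (D,merge)→8040, (C,hash)→9760, (B,hash)→9760, (D,nl_idx)→11280, (B,nl_idx)→50080 …(+5); best=5120 via (D,hash)
  {ABC}: card=7200; try (A,hash)→7320, (A,merge)→9240, (B,hash)→11160, (C,hash)→12960, (A,nl_idx)→12960, (B,nl_idx)→59880 …(+5); best=7320 via (A,hash)
  {ABCD}: card=450; try (B,hash)→7760, (C,hash)→8210, (A,hash)→16520, (B,nl_idx)→17330, (D,hash)→17720, (B,merge)→26840 …(+9); best=7760 via (B,hash)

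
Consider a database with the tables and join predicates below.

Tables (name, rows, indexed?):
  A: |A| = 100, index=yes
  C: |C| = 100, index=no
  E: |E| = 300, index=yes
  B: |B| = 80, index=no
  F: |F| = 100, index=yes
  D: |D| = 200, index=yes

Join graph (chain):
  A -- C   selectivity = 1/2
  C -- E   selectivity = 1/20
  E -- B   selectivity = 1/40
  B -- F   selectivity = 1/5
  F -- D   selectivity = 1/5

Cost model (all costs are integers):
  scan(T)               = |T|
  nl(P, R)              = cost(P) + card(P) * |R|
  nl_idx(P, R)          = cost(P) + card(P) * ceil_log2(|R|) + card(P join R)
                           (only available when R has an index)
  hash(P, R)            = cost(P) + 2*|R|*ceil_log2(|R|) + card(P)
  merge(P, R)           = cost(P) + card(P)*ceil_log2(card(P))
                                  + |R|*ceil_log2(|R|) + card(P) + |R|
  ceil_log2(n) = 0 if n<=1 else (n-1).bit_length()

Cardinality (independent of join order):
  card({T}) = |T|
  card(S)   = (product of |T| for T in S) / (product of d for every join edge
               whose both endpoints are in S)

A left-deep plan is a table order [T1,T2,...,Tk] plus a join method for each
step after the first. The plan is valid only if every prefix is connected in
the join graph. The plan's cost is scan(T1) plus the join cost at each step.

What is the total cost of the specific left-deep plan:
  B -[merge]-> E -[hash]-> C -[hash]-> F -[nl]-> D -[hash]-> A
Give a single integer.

14411520

step 1: scan B: cost=80, card=80
step 2: join E via merge
    card(P join E) = 80*300/(40) = 600
    cost = 80 + 80*7 + 300*9 + 80 + 300 = 3720
step 3: join C via hash
    card(P join C) = 600*100/(20) = 3000
    cost = 3720 + 2*100*7 + 600 = 5720
step 4: join F via hash
    card(P join F) = 3000*100/(5) = 60000
    cost = 5720 + 2*100*7 + 3000 = 10120
step 5: join D via nl
    card(P join D) = 60000*200/(5) = 2400000
    cost = 10120 + 60000*200 = 12010120
step 6: join A via hash
    card(P join A) = 2400000*100/(2) = 120000000
    cost = 12010120 + 2*100*7 + 2400000 = 14411520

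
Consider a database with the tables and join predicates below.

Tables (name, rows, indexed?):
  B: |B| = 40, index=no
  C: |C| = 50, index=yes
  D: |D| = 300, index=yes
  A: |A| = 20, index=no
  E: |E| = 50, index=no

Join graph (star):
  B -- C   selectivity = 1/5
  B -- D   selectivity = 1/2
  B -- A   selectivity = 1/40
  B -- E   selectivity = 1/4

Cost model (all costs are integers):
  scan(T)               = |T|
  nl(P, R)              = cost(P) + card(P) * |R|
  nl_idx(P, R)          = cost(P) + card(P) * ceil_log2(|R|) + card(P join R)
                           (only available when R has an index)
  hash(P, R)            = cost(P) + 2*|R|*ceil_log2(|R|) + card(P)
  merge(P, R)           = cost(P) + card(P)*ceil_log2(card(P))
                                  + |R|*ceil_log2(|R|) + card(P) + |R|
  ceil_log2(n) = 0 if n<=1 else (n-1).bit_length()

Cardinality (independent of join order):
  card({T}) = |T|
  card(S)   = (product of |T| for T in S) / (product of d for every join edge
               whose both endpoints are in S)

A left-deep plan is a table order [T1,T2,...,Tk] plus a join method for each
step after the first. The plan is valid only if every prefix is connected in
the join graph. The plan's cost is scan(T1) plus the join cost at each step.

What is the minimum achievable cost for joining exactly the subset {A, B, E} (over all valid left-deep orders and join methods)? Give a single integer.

750

Selinger DP over subsets of {A,B,E}:
  {B}: scan cost=40, card=40
  {A}: scan cost=20, card=20
  {E}: scan cost=50, card=50
  {AB}: card=20; try (A,hash)→280, (B,merge)→420, (A,merge)→440, (B,hash)→520, (B,nl)→820, (A,nl)→840; best=280 via (A,hash)
  {BE}: card=500; try (B,hash)→580, (E,merge)→670, (E,hash)→680, (B,merge)→680, (E,nl)→2040, (B,nl)→2050; best=580 via (B,hash)
  {ABE}: card=250; try (E,merge)→750, (E,hash)→900, (E,nl)→1280, (A,hash)→1280, (A,merge)→5700, (A,nl)→10580; best=750 via (E,merge)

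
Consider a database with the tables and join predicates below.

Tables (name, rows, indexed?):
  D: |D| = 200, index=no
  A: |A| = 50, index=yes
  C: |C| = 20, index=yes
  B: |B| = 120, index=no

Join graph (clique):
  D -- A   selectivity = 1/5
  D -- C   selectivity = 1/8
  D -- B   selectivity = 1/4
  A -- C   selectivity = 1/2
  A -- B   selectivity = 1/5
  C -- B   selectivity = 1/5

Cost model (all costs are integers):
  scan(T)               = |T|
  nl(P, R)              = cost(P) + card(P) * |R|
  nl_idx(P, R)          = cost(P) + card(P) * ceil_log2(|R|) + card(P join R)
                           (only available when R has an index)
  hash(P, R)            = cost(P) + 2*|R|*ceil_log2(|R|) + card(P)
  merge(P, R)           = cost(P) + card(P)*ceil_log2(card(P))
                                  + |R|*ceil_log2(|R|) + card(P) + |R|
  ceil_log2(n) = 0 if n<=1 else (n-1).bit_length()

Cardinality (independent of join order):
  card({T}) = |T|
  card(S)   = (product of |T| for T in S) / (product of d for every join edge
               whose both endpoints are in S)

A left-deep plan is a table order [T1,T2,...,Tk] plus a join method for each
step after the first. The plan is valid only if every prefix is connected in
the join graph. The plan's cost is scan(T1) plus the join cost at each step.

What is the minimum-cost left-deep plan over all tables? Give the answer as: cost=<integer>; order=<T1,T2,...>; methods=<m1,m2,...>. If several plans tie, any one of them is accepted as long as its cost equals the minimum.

Selinger DP (subsets sized 1..n):
  {D}: scan cost=200, card=200
  {A}: scan cost=50, card=50
  {C}: scan cost=20, card=20
  {B}: scan cost=120, card=120
  {AD}: card=2000; try (A,hash)→1000, (D,merge)→2200, (A,merge)→2350, (D,hash)→3300, (A,nl_idx)→3400, (D,nl)→10050 …(+1); best=1000 via (A,hash)
  {CD}: card=500; try (C,hash)→600, (C,nl_idx)→1700, (D,merge)→1940, (C,merge)→2120, (D,hash)→3240, (D,nl)→4020 …(+1); best=600 via (C,hash)
  {BD}: card=6000; try (B,hash)→2080, (D,merge)→2880, (B,merge)→2960, (D,hash)→3440, (D,nl)→24120, (B,nl)→24200; best=2080 via (B,hash)
  {AC}: card=500; try (C,hash)→300, (A,merge)→490, (C,merge)→520, (A,hash)→640, (A,nl_idx)→640, (C,nl_idx)→800 …(+2); best=300 via (C,hash)
  {AB}: card=1200; try (A,hash)→840, (B,merge)→1360, (A,merge)→1430, (B,hash)→1780, (A,nl_idx)→2040, (B,nl)→6050 …(+1); best=840 via (A,hash)
  {BC}: card=480; try (C,hash)→440, (B,merge)→1100, (C,merge)→1200, (C,nl_idx)→1200, (B,hash)→1720, (B,nl)→2420 …(+1); best=440 via (C,hash)
  {ACD}: card=2500; try (A,hash)→1700, (C,hash)→3200, (D,hash)→4000, (A,merge)→5950, (A,nl_idx)→6100, (D,merge)→7100 …(+5); best=1700 via (A,hash)
  {ABD}: card=12000; try (B,hash)→4680, (D,hash)→5240, (A,hash)→8680, (D,merge)→17040, (B,merge)→25960, (A,nl_idx)→50080 …(+4); best=4680 via (B,hash)
  {BCD}: card=3000; try (B,hash)→2780, (D,hash)→4120, (B,merge)→6560, (D,merge)→7040, (C,hash)→8280, (C,nl_idx)→35080 …(+4); best=2780 via (B,hash)
  {ABC}: card=2400; try (A,hash)→1520, (C,hash)→2240, (B,hash)→2480, (A,merge)→5590, (A,nl_idx)→5720, (B,merge)→6260 …(+5); best=1520 via (A,hash)
  {ABCD}: card=3000; try (B,hash)→5880, (A,hash)→6380, (D,hash)→7120, (C,hash)→16880, (A,nl_idx)→23780, (D,merge)→34520 …(+8); best=5880 via (B,hash)

cost=5880; order=D,C,A,B; methods=hash,hash,hash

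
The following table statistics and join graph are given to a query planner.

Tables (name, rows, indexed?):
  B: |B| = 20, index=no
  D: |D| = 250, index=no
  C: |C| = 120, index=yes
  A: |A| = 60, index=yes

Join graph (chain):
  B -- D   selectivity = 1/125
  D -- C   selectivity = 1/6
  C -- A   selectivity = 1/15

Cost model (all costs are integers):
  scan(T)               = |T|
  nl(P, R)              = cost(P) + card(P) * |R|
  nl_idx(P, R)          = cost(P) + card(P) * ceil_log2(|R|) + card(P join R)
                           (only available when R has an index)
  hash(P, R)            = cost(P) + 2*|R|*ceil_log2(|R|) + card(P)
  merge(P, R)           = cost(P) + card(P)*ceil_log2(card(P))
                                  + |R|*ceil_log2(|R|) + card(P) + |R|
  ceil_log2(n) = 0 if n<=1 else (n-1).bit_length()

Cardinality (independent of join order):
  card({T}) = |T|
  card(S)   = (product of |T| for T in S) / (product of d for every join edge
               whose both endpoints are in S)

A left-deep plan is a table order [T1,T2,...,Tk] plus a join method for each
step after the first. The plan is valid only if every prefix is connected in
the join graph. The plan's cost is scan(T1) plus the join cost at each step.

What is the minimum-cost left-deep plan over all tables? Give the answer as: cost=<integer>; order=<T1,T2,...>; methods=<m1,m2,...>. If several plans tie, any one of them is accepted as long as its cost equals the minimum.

Selinger DP (subsets sized 1..n):
  {B}: scan cost=20, card=20
  {D}: scan cost=250, card=250
  {C}: scan cost=120, card=120
  {A}: scan cost=60, card=60
  {BD}: card=40; try (B,hash)→700, (D,merge)→2390, (B,merge)→2620, (D,hash)→4040, (D,nl)→5020, (B,nl)→5250; best=700 via (B,hash)
  {CD}: card=5000; try (C,hash)→2180, (D,merge)→3330, (C,merge)→3460, (D,hash)→4240, (C,nl_idx)→7000, (D,nl)→30120 …(+1); best=2180 via (C,hash)
  {AC}: card=480; try (C,nl_idx)→960, (A,hash)→960, (A,nl_idx)→1320, (C,merge)→1440, (A,merge)→1500, (C,hash)→1800 …(+2); best=960 via (C,nl_idx)
  {BCD}: card=800; try (C,nl_idx)→1780, (C,merge)→1940, (C,hash)→2420, (C,nl)→5500, (B,hash)→7380, (B,merge)→72300 …(+1); best=1780 via (C,nl_idx)
  {ACD}: card=20000; try (D,hash)→5440, (A,hash)→7900, (D,merge)→8010, (A,nl_idx)→52180, (A,merge)→72600, (D,nl)→120960 …(+1); best=5440 via (D,hash)
  {ABCD}: card=3200; try (A,hash)→3300, (A,nl_idx)→9780, (A,merge)→11000, (B,hash)→25640, (A,nl)→49780, (B,merge)→325560 …(+1); best=3300 via (A,hash)

cost=3300; order=D,B,C,A; methods=hash,nl_idx,hash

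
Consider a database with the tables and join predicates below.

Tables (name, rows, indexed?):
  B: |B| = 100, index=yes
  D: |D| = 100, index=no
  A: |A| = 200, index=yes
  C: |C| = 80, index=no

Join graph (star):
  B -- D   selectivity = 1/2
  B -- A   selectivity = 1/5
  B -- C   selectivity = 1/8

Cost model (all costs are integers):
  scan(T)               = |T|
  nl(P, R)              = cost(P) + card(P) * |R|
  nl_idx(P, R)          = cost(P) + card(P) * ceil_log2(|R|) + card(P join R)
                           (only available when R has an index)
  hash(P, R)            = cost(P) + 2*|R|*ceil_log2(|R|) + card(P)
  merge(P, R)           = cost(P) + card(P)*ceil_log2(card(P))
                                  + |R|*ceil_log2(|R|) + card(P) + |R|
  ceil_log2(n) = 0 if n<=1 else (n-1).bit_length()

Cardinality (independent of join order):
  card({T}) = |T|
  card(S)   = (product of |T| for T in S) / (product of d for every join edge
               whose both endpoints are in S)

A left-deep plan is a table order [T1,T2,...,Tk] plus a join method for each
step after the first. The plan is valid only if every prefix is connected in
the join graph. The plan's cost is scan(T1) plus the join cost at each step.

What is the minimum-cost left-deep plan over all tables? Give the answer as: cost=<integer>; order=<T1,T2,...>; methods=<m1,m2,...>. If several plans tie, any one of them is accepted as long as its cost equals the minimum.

Selinger DP (subsets sized 1..n):
  {B}: scan cost=100, card=100
  {D}: scan cost=100, card=100
  {A}: scan cost=200, card=200
  {C}: scan cost=80, card=80
  {BD}: card=5000; try (D,hash)→1600, (B,hash)→1600, (D,merge)→1700, (B,merge)→1700, (B,nl_idx)→5800, (D,nl)→10100 …(+1); best=1600 via (D,hash)
  {AB}: card=4000; try (B,hash)→1800, (A,merge)→2700, (B,merge)→2800, (A,hash)→3400, (A,nl_idx)→4900, (B,nl_idx)→5600 …(+2); best=1800 via (B,hash)
  {BC}: card=1000; try (C,hash)→1320, (B,merge)→1520, (C,merge)→1540, (B,hash)→1560, (B,nl_idx)→1640, (B,nl)→8080 …(+1); best=1320 via (C,hash)
  {ABD}: card=200000; try (D,hash)→7200, (A,hash)→9800, (D,merge)→54600, (A,merge)→73400, (A,nl_idx)→241600, (D,nl)→401800 …(+1); best=7200 via (D,hash)
  {BCD}: card=50000; try (D,hash)→3720, (C,hash)→7720, (D,merge)→13120, (C,merge)→72240, (D,nl)→101320, (C,nl)→401600; best=3720 via (D,hash)
  {ABC}: card=40000; try (A,hash)→5520, (C,hash)→6920, (A,merge)→14120, (A,nl_idx)→49320, (C,merge)→54440, (A,nl)→201320 …(+1); best=5520 via (A,hash)
  {ABCD}: card=2000000; try (D,hash)→46920, (A,hash)→56920, (C,hash)→208320, (D,merge)→686320, (A,merge)→855520, (A,nl_idx)→2403720 …(+4); best=46920 via (D,hash)

cost=46920; order=B,C,A,D; methods=hash,hash,hash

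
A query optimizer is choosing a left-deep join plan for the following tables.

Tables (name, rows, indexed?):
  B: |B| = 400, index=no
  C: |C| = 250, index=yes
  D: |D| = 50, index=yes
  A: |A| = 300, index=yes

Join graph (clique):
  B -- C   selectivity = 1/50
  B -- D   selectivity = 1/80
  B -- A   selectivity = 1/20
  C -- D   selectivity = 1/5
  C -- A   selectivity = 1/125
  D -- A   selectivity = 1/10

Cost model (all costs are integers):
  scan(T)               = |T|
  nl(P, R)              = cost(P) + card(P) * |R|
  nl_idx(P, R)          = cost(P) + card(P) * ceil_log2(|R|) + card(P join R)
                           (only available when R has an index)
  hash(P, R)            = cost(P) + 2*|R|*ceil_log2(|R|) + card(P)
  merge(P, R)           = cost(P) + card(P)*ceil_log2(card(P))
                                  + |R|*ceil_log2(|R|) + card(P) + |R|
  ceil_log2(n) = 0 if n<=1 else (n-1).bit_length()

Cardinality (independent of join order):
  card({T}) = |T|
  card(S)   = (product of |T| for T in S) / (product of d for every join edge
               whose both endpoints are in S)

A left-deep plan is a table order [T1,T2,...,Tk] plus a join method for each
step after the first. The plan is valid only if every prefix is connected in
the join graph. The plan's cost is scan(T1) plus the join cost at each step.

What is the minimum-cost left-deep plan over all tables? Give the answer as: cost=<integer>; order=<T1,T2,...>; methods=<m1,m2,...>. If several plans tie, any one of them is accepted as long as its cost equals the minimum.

cost=5903; order=B,D,C,A; methods=hash,nl_idx,nl_idx

Selinger DP (subsets sized 1..n):
  {B}: scan cost=400, card=400
  {C}: scan cost=250, card=250
  {D}: scan cost=50, card=50
  {A}: scan cost=300, card=300
  {BC}: card=2000; try (C,hash)→4800, (C,nl_idx)→5600, (B,merge)→6500, (C,merge)→6650, (B,hash)→7700, (B,nl)→100250 …(+1); best=4800 via (C,hash)
  {BD}: card=250; try (D,hash)→1400, (D,nl_idx)→3050, (B,merge)→4400, (D,merge)→4750, (B,hash)→7300, (B,nl)→20050 …(+1); best=1400 via (D,hash)
  {AB}: card=6000; try (A,hash)→6200, (B,merge)→7300, (A,merge)→7400, (B,hash)→7800, (A,nl_idx)→10000, (B,nl)→120300 …(+1); best=6200 via (A,hash)
  {CD}: card=2500; try (D,hash)→1100, (C,merge)→2650, (D,merge)→2850, (C,nl_idx)→2950, (C,hash)→4100, (D,nl_idx)→4250 …(+2); best=1100 via (D,hash)
  {AC}: card=600; try (A,nl_idx)→3100, (C,nl_idx)→3300, (C,hash)→4600, (A,merge)→5500, (C,merge)→5550, (A,hash)→5900 …(+2); best=3100 via (A,nl_idx)
  {AD}: card=1500; try (D,hash)→1200, (A,nl_idx)→2000, (A,merge)→3400, (D,nl_idx)→3600, (D,merge)→3650, (A,hash)→5500 …(+2); best=1200 via (D,hash)
  {BCD}: card=250; try (C,nl_idx)→3650, (C,hash)→5650, (C,merge)→5900, (D,hash)→7400, (B,hash)→10800, (D,nl_idx)→17050 …(+5); best=3650 via (C,nl_idx)
  {ABC}: card=240; try (B,hash)→10900, (A,hash)→12200, (B,merge)→13700, (C,hash)→16200, (A,nl_idx)→23040, (A,merge)→31800 …(+5); best=10900 via (B,hash)
  {ABD}: card=375; try (A,nl_idx)→4025, (A,merge)→6650, (A,hash)→7050, (B,hash)→9900, (D,hash)→12800, (B,merge)→23200 …(+5); best=4025 via (A,nl_idx)
  {ACD}: card=600; try (D,hash)→4300, (C,hash)→6700, (D,nl_idx)→7300, (A,hash)→9000, (D,merge)→10050, (C,nl_idx)→13800 …(+6); best=4300 via (D,hash)
  {ABCD}: card=3; try (A,nl_idx)→5903, (C,nl_idx)→7028, (C,hash)→8400, (A,merge)→8900, (A,hash)→9300, (C,merge)→10025 …(+9); best=5903 via (A,nl_idx)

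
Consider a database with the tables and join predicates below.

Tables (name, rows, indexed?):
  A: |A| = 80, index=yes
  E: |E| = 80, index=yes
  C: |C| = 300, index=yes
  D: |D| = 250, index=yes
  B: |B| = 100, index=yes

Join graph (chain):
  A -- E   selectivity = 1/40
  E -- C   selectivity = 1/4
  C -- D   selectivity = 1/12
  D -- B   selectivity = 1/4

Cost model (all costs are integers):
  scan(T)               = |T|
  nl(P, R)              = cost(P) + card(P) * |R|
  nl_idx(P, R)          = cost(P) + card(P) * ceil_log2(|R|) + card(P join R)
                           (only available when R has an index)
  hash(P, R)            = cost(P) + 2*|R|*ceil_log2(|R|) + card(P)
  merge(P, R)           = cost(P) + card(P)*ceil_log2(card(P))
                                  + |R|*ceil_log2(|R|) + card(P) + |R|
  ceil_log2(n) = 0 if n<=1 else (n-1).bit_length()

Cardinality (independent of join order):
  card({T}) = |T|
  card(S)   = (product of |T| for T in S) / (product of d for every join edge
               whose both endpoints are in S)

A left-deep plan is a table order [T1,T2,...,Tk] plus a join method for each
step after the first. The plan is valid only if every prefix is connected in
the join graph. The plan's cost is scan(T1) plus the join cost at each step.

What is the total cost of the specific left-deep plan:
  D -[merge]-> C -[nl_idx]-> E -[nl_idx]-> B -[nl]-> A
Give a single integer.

254174250

step 1: scan D: cost=250, card=250
step 2: join C via merge
    card(P join C) = 250*300/(12) = 6250
    cost = 250 + 250*8 + 300*9 + 250 + 300 = 5500
step 3: join E via nl_idx
    card(P join E) = 6250*80/(4) = 125000
    cost = 5500 + 6250*7 + 125000 = 174250
step 4: join B via nl_idx
    card(P join B) = 125000*100/(4) = 3125000
    cost = 174250 + 125000*7 + 3125000 = 4174250
step 5: join A via nl
    card(P join A) = 3125000*80/(40) = 6250000
    cost = 4174250 + 3125000*80 = 254174250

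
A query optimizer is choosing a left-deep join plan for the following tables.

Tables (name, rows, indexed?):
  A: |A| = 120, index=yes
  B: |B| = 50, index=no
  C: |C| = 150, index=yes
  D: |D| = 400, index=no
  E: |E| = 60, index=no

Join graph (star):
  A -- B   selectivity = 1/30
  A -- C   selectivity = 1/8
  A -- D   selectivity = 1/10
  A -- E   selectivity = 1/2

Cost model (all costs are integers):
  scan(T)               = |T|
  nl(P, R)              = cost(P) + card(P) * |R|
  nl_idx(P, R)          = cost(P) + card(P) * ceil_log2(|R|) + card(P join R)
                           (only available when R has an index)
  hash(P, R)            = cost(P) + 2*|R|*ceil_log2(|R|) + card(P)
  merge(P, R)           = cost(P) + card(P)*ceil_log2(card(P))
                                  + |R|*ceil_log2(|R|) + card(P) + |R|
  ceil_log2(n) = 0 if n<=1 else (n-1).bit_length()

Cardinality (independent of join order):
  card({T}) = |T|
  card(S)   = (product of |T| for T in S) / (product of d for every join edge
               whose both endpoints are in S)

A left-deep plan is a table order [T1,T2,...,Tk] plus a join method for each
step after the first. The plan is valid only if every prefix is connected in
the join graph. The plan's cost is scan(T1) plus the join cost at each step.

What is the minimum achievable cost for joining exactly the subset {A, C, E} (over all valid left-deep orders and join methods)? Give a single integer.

4950

Selinger DP over subsets of {A,C,E}:
  {A}: scan cost=120, card=120
  {C}: scan cost=150, card=150
  {E}: scan cost=60, card=60
  {AC}: card=2250; try (A,hash)→1980, (C,merge)→2430, (A,merge)→2460, (C,hash)→2640, (C,nl_idx)→3330, (A,nl_idx)→3450 …(+2); best=1980 via (A,hash)
  {AE}: card=3600; try (E,hash)→960, (A,merge)→1440, (E,merge)→1500, (A,hash)→1800, (A,nl_idx)→4080, (A,nl)→7260 …(+1); best=960 via (E,hash)
  {ACE}: card=67500; try (E,hash)→4950, (C,hash)→6960, (E,merge)→31650, (C,merge)→49110, (C,nl_idx)→97260, (E,nl)→136980 …(+1); best=4950 via (E,hash)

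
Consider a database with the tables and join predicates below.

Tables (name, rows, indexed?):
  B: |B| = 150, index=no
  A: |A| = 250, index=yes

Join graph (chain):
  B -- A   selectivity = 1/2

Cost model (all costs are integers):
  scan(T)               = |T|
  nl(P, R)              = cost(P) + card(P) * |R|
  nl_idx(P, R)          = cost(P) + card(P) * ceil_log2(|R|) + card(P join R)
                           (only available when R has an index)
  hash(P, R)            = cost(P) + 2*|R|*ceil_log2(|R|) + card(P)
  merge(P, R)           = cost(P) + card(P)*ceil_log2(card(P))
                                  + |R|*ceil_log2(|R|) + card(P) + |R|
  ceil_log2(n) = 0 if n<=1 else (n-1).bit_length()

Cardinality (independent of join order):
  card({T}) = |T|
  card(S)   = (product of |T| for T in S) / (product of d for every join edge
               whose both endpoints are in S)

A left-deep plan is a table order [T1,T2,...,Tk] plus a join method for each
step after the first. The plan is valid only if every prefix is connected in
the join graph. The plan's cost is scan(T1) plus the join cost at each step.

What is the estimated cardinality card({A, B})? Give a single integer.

Tables in S: A(250), B(150)
Edges inside S: B-A(d=2)
numerator = 250 * 150 = 37500
denominator = 2 = 2
card(S) = 37500 / 2 = 18750

18750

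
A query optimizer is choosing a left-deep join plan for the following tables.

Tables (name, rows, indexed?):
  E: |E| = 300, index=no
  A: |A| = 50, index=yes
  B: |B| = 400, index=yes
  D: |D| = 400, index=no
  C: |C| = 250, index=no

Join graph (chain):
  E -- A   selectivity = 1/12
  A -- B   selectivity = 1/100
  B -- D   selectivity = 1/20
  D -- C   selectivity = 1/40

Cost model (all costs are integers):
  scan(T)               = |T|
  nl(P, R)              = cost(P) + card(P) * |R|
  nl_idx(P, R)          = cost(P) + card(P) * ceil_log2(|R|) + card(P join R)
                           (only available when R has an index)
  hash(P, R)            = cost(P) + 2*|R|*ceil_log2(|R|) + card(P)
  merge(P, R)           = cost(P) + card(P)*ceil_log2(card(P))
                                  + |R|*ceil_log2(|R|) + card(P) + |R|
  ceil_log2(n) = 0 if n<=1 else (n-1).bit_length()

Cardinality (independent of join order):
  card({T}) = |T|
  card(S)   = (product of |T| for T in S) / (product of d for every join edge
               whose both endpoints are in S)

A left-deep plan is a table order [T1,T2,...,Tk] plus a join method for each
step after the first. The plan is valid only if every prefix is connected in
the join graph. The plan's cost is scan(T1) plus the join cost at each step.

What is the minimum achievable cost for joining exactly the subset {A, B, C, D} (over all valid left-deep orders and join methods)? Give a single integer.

Selinger DP over subsets of {A,B,C,D}:
  {A}: scan cost=50, card=50
  {B}: scan cost=400, card=400
  {D}: scan cost=400, card=400
  {C}: scan cost=250, card=250
  {AB}: card=200; try (B,nl_idx)→700, (A,hash)→1400, (A,nl_idx)→3000, (B,merge)→4400, (A,merge)→4750, (B,hash)→7300 …(+2); best=700 via (B,nl_idx)
  {BD}: card=8000; try (D,hash)→8000, (B,hash)→8000, (D,merge)→8400, (B,merge)→8400, (B,nl_idx)→12000, (D,nl)→160400 …(+1); best=8000 via (D,hash)
  {CD}: card=2500; try (C,hash)→4800, (D,merge)→6500, (C,merge)→6650, (D,hash)→7700, (D,nl)→100250, (C,nl)→100400; best=4800 via (C,hash)
  {ABD}: card=4000; try (D,merge)→6500, (D,hash)→8100, (A,hash)→16600, (A,nl_idx)→60000, (D,nl)→80700, (A,merge)→120350 …(+1); best=6500 via (D,merge)
  {BCD}: card=50000; try (B,hash)→14500, (C,hash)→20000, (B,merge)→41300, (B,nl_idx)→77300, (C,merge)→122250, (B,nl)→1004800 …(+1); best=14500 via (B,hash)
  {ABCD}: card=25000; try (C,hash)→14500, (C,merge)→60750, (A,hash)→65100, (A,nl_idx)→339500, (A,merge)→864850, (C,nl)→1006500 …(+1); best=14500 via (C,hash)

14500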